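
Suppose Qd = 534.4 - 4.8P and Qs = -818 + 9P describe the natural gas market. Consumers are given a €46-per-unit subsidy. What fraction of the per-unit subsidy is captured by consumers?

Consumer share = 15/23

Pre-subsidy: 534.4 - 4.8P = -818 + 9P gives P* = 98, Q* = 64.
With the rebate, buyers effectively pay Pb = Ps − 46, where Ps is the price sellers receive.
Demand in terms of Ps becomes Qd = 534.4 − 4.8(Ps − 46) = 755.2 - 4.8Ps. Setting this equal to supply: 755.2 - 4.8Ps = -818 + 9Ps, so Ps = 114.
Buyers pay Pb = 114 − 46 = 68; Q' = -818 + 9·114 = 208.
Buyers' price falls by P* − Pb = 98 − 68 = 30; sellers' price rises by Ps − P* = 114 − 98 = 16.
So consumers capture 30/46 = 15/23 of each unit of subsidy.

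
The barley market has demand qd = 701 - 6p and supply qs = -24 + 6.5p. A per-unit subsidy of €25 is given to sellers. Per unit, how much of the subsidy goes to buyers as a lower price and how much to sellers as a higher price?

Pre-subsidy: 701 - 6p = -24 + 6.5p gives p* = 58, q* = 353.
With the subsidy, sellers receive ps = pb + 25 for each unit, where pb is the price buyers pay.
Supply in terms of pb becomes qs = -24 + 6.5(pb + 25) = 138.5 + 6.5pb. Setting this equal to demand: 701 - 6pb = 138.5 + 6.5pb, so pb = 45.
Sellers receive ps = 45 + 25 = 70; q' = 701 − 6·45 = 431.
Buyers' price falls by p* − pb = 58 − 45 = 13; sellers' price rises by ps − p* = 70 − 58 = 12.

Buyers gain €13 per unit; sellers gain €12 per unit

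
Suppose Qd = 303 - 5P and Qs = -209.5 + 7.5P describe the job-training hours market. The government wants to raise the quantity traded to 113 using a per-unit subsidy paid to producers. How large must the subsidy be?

Required subsidy s = 5 per unit

At Q = 113, invert demand for the buyer price: Pb = (303 − 113)/5 = 38; invert supply for the seller price: Ps = (113 − (-209.5))/7.5 = 43.
The subsidy must fill the gap: s = Ps − Pb = 43 − 38 = 5.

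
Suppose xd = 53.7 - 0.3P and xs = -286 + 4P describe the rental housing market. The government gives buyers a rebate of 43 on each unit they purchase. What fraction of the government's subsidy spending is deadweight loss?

DWL / government spending = 1/7

Pre-subsidy: 53.7 - 0.3P = -286 + 4P gives P* = 79, x* = 30.
With the rebate, buyers effectively pay Pb = Ps − 43, where Ps is the price sellers receive.
Demand in terms of Ps becomes xd = 53.7 − 0.3(Ps − 43) = 66.6 - 0.3Ps. Setting this equal to supply: 66.6 - 0.3Ps = -286 + 4Ps, so Ps = 82.
Buyers pay Pb = 82 − 43 = 39; x' = -286 + 4·82 = 42.
ΔCS = ½(30 + 42)(79 − 39) = 1440; ΔPS = ½(30 + 42)(82 − 79) = 108.
Government spending = 43 × 42 = 1806.
DWL = ½ × 43 × (42 − 30) = 258; fraction = 258 / 1806 = 1/7.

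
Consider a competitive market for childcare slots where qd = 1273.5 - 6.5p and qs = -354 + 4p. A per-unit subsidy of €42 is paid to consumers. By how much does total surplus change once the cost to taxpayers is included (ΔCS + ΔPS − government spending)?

Net change in total surplus = -€2184

Pre-subsidy: 1273.5 - 6.5p = -354 + 4p gives p* = 155, q* = 266.
With the rebate, buyers effectively pay pb = ps − 42, where ps is the price sellers receive.
Demand in terms of ps becomes qd = 1273.5 − 6.5(ps − 42) = 1546.5 - 6.5ps. Setting this equal to supply: 1546.5 - 6.5ps = -354 + 4ps, so ps = 181.
Buyers pay pb = 181 − 42 = 139; q' = -354 + 4·181 = 370.
ΔCS = ½(266 + 370)(155 − 139) = 5088; ΔPS = ½(266 + 370)(181 − 155) = 8268.
Government spending = 42 × 370 = 15540.
Net change = 5088 + 8268 − 15540 = -2184. The loss equals the DWL triangle ½·42·104.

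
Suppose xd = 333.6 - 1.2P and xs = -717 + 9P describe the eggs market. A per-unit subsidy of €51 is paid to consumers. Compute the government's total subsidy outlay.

Pre-subsidy: 333.6 - 1.2P = -717 + 9P gives P* = 103, x* = 210.
With the rebate, buyers effectively pay Pb = Ps − 51, where Ps is the price sellers receive.
Demand in terms of Ps becomes xd = 333.6 − 1.2(Ps − 51) = 394.8 - 1.2Ps. Setting this equal to supply: 394.8 - 1.2Ps = -717 + 9Ps, so Ps = 109.
Buyers pay Pb = 109 − 51 = 58; x' = -717 + 9·109 = 264.
Government outlay = subsidy × quantity = 51 × 264 = 13464.

Government cost = €13464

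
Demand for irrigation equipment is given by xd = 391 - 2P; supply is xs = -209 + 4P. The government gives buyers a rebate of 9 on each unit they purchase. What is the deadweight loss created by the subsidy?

Deadweight loss = 54

Pre-subsidy: 391 - 2P = -209 + 4P gives P* = 100, x* = 191.
With the rebate, buyers effectively pay Pb = Ps − 9, where Ps is the price sellers receive.
Demand in terms of Ps becomes xd = 391 − 2(Ps − 9) = 409 - 2Ps. Setting this equal to supply: 409 - 2Ps = -209 + 4Ps, so Ps = 103.
Buyers pay Pb = 103 − 9 = 94; x' = -209 + 4·103 = 203.
The subsidy expands output by 203 − 191 = 12 past the efficient level; on those units the gap between marginal cost and willingness to pay runs from 0 up to 9.
DWL = ½ × 9 × 12 = 54.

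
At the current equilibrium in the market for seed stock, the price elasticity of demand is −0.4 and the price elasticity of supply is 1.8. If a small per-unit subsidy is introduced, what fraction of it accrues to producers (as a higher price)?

Producer share = 2/11

For a small subsidy around the equilibrium, the benefit split depends on the relative slopes, which at a point are proportional to the elasticities.
Buyer share = εs/(εs + |εd|) = 1.8/(1.8 + 0.4) = 9/11; seller share = |εd|/(εs + |εd|) = 2/11.
So producers capture 2/11 of the subsidy.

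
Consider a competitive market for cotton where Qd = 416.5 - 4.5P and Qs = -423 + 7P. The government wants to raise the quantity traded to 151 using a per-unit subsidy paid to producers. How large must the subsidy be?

At Q = 151, invert demand for the buyer price: Pb = (416.5 − 151)/4.5 = 59; invert supply for the seller price: Ps = (151 − (-423))/7 = 82.
The subsidy must fill the gap: s = Ps − Pb = 82 − 59 = 23.

Required subsidy s = 23 per unit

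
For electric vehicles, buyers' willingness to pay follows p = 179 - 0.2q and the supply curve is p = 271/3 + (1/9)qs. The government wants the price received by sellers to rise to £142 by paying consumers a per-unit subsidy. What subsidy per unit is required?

At a seller price of 142, quantity supplied is -813 + 9·142 = 465.
Buyers absorb 465 only when they pay pb = 179 − 0.2·465 = 86.
s = ps − pb = 142 − 86 = 56.

Required subsidy s = £56 per unit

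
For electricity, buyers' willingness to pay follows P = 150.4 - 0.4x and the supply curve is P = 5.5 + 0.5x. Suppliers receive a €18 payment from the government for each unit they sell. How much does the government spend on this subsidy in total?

Government cost = €3258

Pre-subsidy: 150.4 - 0.4x = 5.5 + 0.5x gives x* = 161 and P* = 86.
With the subsidy, sellers receive Ps = Pb + 18 for each unit, where Pb is the price buyers pay.
On the curves, Pb = 150.4 - 0.4x and Ps = 5.5 + 0.5x; the wedge Ps − Pb = 18 gives 5.5 + 0.5x − (150.4 - 0.4x) = 18, so x' = 181.
Then Pb = 150.4 − 0.4·181 = 78 and Ps = 5.5 + 0.5·181 = 96.
Government outlay = subsidy × quantity = 18 × 181 = 3258.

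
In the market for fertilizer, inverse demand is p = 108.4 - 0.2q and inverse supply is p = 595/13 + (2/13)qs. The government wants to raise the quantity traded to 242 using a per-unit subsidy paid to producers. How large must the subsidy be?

At q = 242, from the demand curve buyers pay pb = 108.4 − 0.2·242 = 60; from the supply curve sellers need ps = 595/13 + (2/13)·242 = 83.
The subsidy must fill the gap: s = ps − pb = 83 − 60 = 23.

Required subsidy s = 23 per unit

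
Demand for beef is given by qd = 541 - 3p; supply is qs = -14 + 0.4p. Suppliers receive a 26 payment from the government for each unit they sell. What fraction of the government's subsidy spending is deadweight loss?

DWL / government spending = 39/514

Pre-subsidy: 541 - 3p = -14 + 0.4p gives p* = 2775/17, q* = 872/17.
With the subsidy, sellers receive ps = pb + 26 for each unit, where pb is the price buyers pay.
Supply in terms of pb becomes qs = -14 + 0.4(pb + 26) = -3.6 + 0.4pb. Setting this equal to demand: 541 - 3pb = -3.6 + 0.4pb, so pb = 2723/17.
Sellers receive ps = 2723/17 + 26 = 3165/17; q' = 541 − 3·(2723/17) = 1028/17.
ΔCS = ½(872/17 + 1028/17)(2775/17 − 2723/17) = 49400/289; ΔPS = ½(872/17 + 1028/17)(3165/17 − 2775/17) = 370500/289.
Government spending = 26 × 1028/17 = 26728/17.
DWL = ½ × 26 × (1028/17 − 872/17) = 2028/17; fraction = (2028/17) / (26728/17) = 39/514.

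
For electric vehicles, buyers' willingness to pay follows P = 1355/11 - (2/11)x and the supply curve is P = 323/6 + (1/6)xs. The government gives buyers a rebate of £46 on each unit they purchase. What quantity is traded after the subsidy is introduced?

Pre-subsidy: 1355/11 - (2/11)x = 323/6 + (1/6)x gives x* = 199 and P* = 87.
With the rebate, buyers effectively pay Pb = Ps − 46, where Ps is the price sellers receive.
On the curves, Pb = 1355/11 - (2/11)x and Ps = 323/6 + (1/6)x; the wedge Ps − Pb = 46 gives 323/6 + (1/6)x − (1355/11 - (2/11)x) = 46, so x' = 331.
Then Pb = 1355/11 − (2/11)·331 = 63 and Ps = 323/6 + (1/6)·331 = 109.

x' = 331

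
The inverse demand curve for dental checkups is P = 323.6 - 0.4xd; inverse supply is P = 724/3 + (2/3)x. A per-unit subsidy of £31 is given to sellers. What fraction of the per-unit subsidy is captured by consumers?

Consumer share = 0.375

Pre-subsidy: 323.6 - 0.4x = 724/3 + (2/3)x gives x* = 77.125 and P* = 292.75.
With the subsidy, sellers receive Ps = Pb + 31 for each unit, where Pb is the price buyers pay.
On the curves, Pb = 323.6 - 0.4x and Ps = 724/3 + (2/3)x; the wedge Ps − Pb = 31 gives 724/3 + (2/3)x − (323.6 - 0.4x) = 31, so x' = 106.1875.
Then Pb = 323.6 − 0.4·106.1875 = 281.125 and Ps = 724/3 + (2/3)·106.1875 = 312.125.
Buyers' price falls by P* − Pb = 292.75 − 281.125 = 11.625; sellers' price rises by Ps − P* = 312.125 − 292.75 = 19.375.
So consumers capture 11.625/31 = 0.375 of each unit of subsidy.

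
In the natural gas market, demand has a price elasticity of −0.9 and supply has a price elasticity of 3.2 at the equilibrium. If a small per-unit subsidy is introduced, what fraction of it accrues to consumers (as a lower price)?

Consumer share = 32/41

For a small subsidy around the equilibrium, the benefit split depends on the relative slopes, which at a point are proportional to the elasticities.
Buyer share = εs/(εs + |εd|) = 3.2/(3.2 + 0.9) = 32/41; seller share = |εd|/(εs + |εd|) = 9/41.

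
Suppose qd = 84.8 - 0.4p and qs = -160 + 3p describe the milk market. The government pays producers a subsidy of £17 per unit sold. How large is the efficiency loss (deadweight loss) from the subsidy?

Deadweight loss = £51

Pre-subsidy: 84.8 - 0.4p = -160 + 3p gives p* = 72, q* = 56.
With the subsidy, sellers receive ps = pb + 17 for each unit, where pb is the price buyers pay.
Supply in terms of pb becomes qs = -160 + 3(pb + 17) = -109 + 3pb. Setting this equal to demand: 84.8 - 0.4pb = -109 + 3pb, so pb = 57.
Sellers receive ps = 57 + 17 = 74; q' = 84.8 − 0.4·57 = 62.
The subsidy expands output by 62 − 56 = 6 past the efficient level; on those units the gap between marginal cost and willingness to pay runs from 0 up to 17.
DWL = ½ × 17 × 6 = 51.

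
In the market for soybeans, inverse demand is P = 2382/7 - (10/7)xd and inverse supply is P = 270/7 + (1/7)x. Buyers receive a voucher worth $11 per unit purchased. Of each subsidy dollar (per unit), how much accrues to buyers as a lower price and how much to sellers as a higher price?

Pre-subsidy: 2382/7 - (10/7)x = 270/7 + (1/7)x gives x* = 192 and P* = 66.
With the rebate, buyers effectively pay Pb = Ps − 11, where Ps is the price sellers receive.
On the curves, Pb = 2382/7 - (10/7)x and Ps = 270/7 + (1/7)x; the wedge Ps − Pb = 11 gives 270/7 + (1/7)x − (2382/7 - (10/7)x) = 11, so x' = 199.
Then Pb = 2382/7 − (10/7)·199 = 56 and Ps = 270/7 + (1/7)·199 = 67.
Buyers' price falls by P* − Pb = 66 − 56 = 10; sellers' price rises by Ps − P* = 67 − 66 = 1.

Buyers gain $10 per unit; sellers gain $1 per unit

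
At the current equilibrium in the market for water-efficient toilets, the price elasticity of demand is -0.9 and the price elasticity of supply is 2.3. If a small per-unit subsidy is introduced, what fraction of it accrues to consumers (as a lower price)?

Consumer share = 0.71875

For a small subsidy around the equilibrium, the benefit split depends on the relative slopes, which at a point are proportional to the elasticities.
Buyer share = εs/(εs + |εd|) = 2.3/(2.3 + 0.9) = 0.71875; seller share = |εd|/(εs + |εd|) = 0.28125.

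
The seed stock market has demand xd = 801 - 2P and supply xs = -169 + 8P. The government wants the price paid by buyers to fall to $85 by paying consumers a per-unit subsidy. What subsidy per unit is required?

Required subsidy s = $15 per unit

At a buyer price of 85, quantity demanded is 801 − 2·85 = 631.
Sellers supply 631 only when they receive Ps with -169 + 8·Ps = 631, i.e. Ps = 100.
s = Ps − Pb = 100 − 85 = 15.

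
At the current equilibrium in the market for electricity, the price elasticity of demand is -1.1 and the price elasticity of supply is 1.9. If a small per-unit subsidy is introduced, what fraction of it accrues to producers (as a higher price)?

For a small subsidy around the equilibrium, the benefit split depends on the relative slopes, which at a point are proportional to the elasticities.
Buyer share = εs/(εs + |εd|) = 1.9/(1.9 + 1.1) = 19/30; seller share = |εd|/(εs + |εd|) = 11/30.
So producers capture 11/30 of the subsidy.

Producer share = 11/30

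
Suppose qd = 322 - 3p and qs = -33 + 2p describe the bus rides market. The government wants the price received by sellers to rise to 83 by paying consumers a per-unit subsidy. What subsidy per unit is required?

Required subsidy s = 20 per unit

At a seller price of 83, quantity supplied is -33 + 2·83 = 133.
Buyers absorb 133 only when they pay pb with 322 − 3·pb = 133, i.e. pb = 63.
s = ps − pb = 83 − 63 = 20.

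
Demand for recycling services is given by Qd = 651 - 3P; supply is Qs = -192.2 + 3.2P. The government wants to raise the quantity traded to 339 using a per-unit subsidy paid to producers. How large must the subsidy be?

At Q = 339, invert demand for the buyer price: Pb = (651 − 339)/3 = 104; invert supply for the seller price: Ps = (339 − (-192.2))/3.2 = 166.
The subsidy must fill the gap: s = Ps − Pb = 166 − 104 = 62.

Required subsidy s = 62 per unit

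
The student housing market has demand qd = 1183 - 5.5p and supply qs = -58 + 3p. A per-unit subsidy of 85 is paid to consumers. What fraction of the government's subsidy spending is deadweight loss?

DWL / government spending = 33/218

Pre-subsidy: 1183 - 5.5p = -58 + 3p gives p* = 146, q* = 380.
With the rebate, buyers effectively pay pb = ps − 85, where ps is the price sellers receive.
Demand in terms of ps becomes qd = 1183 − 5.5(ps − 85) = 1650.5 - 5.5ps. Setting this equal to supply: 1650.5 - 5.5ps = -58 + 3ps, so ps = 201.
Buyers pay pb = 201 − 85 = 116; q' = -58 + 3·201 = 545.
ΔCS = ½(380 + 545)(146 − 116) = 13875; ΔPS = ½(380 + 545)(201 − 146) = 25437.5.
Government spending = 85 × 545 = 46325.
DWL = ½ × 85 × (545 − 380) = 7012.5; fraction = 7012.5 / 46325 = 33/218.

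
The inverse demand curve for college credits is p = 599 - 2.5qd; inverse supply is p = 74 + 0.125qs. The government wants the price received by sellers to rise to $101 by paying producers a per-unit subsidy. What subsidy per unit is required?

Required subsidy s = $42 per unit

At a seller price of 101, quantity supplied is -592 + 8·101 = 216.
Buyers absorb 216 only when they pay pb = 599 − 2.5·216 = 59.
s = ps − pb = 101 − 59 = 42.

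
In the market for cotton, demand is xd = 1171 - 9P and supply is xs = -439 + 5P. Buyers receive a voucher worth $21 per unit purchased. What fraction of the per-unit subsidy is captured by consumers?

Consumer share = 5/14

Pre-subsidy: 1171 - 9P = -439 + 5P gives P* = 115, x* = 136.
With the rebate, buyers effectively pay Pb = Ps − 21, where Ps is the price sellers receive.
Demand in terms of Ps becomes xd = 1171 − 9(Ps − 21) = 1360 - 9Ps. Setting this equal to supply: 1360 - 9Ps = -439 + 5Ps, so Ps = 128.5.
Buyers pay Pb = 128.5 − 21 = 107.5; x' = -439 + 5·128.5 = 203.5.
Buyers' price falls by P* − Pb = 115 − 107.5 = 7.5; sellers' price rises by Ps − P* = 128.5 − 115 = 13.5.
So consumers capture 7.5/21 = 5/14 of each unit of subsidy.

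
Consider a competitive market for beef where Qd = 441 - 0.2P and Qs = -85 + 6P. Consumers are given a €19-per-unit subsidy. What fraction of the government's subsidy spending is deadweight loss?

DWL / government spending = 57/13259

Pre-subsidy: 441 - 0.2P = -85 + 6P gives P* = 2630/31, Q* = 13145/31.
With the rebate, buyers effectively pay Pb = Ps − 19, where Ps is the price sellers receive.
Demand in terms of Ps becomes Qd = 441 − 0.2(Ps − 19) = 444.8 - 0.2Ps. Setting this equal to supply: 444.8 - 0.2Ps = -85 + 6Ps, so Ps = 2649/31.
Buyers pay Pb = 2649/31 − 19 = 2060/31; Q' = -85 + 6·(2649/31) = 13259/31.
ΔCS = ½(13145/31 + 13259/31)(2630/31 − 2060/31) = 7525140/961; ΔPS = ½(13145/31 + 13259/31)(2649/31 − 2630/31) = 250838/961.
Government spending = 19 × 13259/31 = 251921/31.
DWL = ½ × 19 × (13259/31 − 13145/31) = 1083/31; fraction = (1083/31) / (251921/31) = 57/13259.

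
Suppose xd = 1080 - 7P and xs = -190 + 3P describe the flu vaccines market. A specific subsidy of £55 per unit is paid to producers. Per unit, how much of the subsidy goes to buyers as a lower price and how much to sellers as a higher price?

Buyers gain £16.5 per unit; sellers gain £38.5 per unit

Pre-subsidy: 1080 - 7P = -190 + 3P gives P* = 127, x* = 191.
With the subsidy, sellers receive Ps = Pb + 55 for each unit, where Pb is the price buyers pay.
Supply in terms of Pb becomes xs = -190 + 3(Pb + 55) = -25 + 3Pb. Setting this equal to demand: 1080 - 7Pb = -25 + 3Pb, so Pb = 110.5.
Sellers receive Ps = 110.5 + 55 = 165.5; x' = 1080 − 7·110.5 = 306.5.
Buyers' price falls by P* − Pb = 127 − 110.5 = 16.5; sellers' price rises by Ps − P* = 165.5 − 127 = 38.5.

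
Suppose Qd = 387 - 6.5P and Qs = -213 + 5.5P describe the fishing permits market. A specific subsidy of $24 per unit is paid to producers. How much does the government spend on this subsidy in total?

Government cost = $3204

Pre-subsidy: 387 - 6.5P = -213 + 5.5P gives P* = 50, Q* = 62.
With the subsidy, sellers receive Ps = Pb + 24 for each unit, where Pb is the price buyers pay.
Supply in terms of Pb becomes Qs = -213 + 5.5(Pb + 24) = -81 + 5.5Pb. Setting this equal to demand: 387 - 6.5Pb = -81 + 5.5Pb, so Pb = 39.
Sellers receive Ps = 39 + 24 = 63; Q' = 387 − 6.5·39 = 133.5.
Government outlay = subsidy × quantity = 24 × 133.5 = 3204.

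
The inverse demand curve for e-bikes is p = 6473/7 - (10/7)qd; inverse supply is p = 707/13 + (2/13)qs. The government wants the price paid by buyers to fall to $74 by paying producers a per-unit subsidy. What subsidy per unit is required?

Required subsidy s = $72 per unit

At a buyer price of 74, quantity demanded is 647.3 − 0.7·74 = 595.5.
Sellers supply 595.5 only when they receive ps = 707/13 + (2/13)·595.5 = 146.
s = ps − pb = 146 − 74 = 72.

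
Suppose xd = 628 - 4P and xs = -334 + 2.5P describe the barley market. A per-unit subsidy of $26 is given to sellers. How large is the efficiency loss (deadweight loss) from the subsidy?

Pre-subsidy: 628 - 4P = -334 + 2.5P gives P* = 148, x* = 36.
With the subsidy, sellers receive Ps = Pb + 26 for each unit, where Pb is the price buyers pay.
Supply in terms of Pb becomes xs = -334 + 2.5(Pb + 26) = -269 + 2.5Pb. Setting this equal to demand: 628 - 4Pb = -269 + 2.5Pb, so Pb = 138.
Sellers receive Ps = 138 + 26 = 164; x' = 628 − 4·138 = 76.
The subsidy expands output by 76 − 36 = 40 past the efficient level; on those units the gap between marginal cost and willingness to pay runs from 0 up to 26.
DWL = ½ × 26 × 40 = 520.

Deadweight loss = $520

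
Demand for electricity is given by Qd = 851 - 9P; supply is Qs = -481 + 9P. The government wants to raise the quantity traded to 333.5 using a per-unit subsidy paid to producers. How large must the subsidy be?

At Q = 333.5, invert demand for the buyer price: Pb = (851 − 333.5)/9 = 57.5; invert supply for the seller price: Ps = (333.5 − (-481))/9 = 90.5.
The subsidy must fill the gap: s = Ps − Pb = 90.5 − 57.5 = 33.

Required subsidy s = 33 per unit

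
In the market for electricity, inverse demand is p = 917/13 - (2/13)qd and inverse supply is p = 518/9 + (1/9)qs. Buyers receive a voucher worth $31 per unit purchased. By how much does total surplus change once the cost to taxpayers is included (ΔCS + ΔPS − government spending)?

Pre-subsidy: 917/13 - (2/13)q = 518/9 + (1/9)q gives q* = 49 and p* = 63.
With the rebate, buyers effectively pay pb = ps − 31, where ps is the price sellers receive.
On the curves, pb = 917/13 - (2/13)q and ps = 518/9 + (1/9)q; the wedge ps − pb = 31 gives 518/9 + (1/9)q − (917/13 - (2/13)q) = 31, so q' = 166.
Then pb = 917/13 − (2/13)·166 = 45 and ps = 518/9 + (1/9)·166 = 76.
ΔCS = ½(49 + 166)(63 − 45) = 1935; ΔPS = ½(49 + 166)(76 − 63) = 1397.5.
Government spending = 31 × 166 = 5146.
Net change = 1935 + 1397.5 − 5146 = -1813.5. The loss equals the DWL triangle ½·31·117.

Net change in total surplus = -$1813.5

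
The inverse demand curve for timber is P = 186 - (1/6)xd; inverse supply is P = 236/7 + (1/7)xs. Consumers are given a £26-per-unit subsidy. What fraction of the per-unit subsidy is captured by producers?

Producer share = 6/13

Pre-subsidy: 186 - (1/6)x = 236/7 + (1/7)x gives x* = 492 and P* = 104.
With the rebate, buyers effectively pay Pb = Ps − 26, where Ps is the price sellers receive.
On the curves, Pb = 186 - (1/6)x and Ps = 236/7 + (1/7)x; the wedge Ps − Pb = 26 gives 236/7 + (1/7)x − (186 - (1/6)x) = 26, so x' = 576.
Then Pb = 186 − (1/6)·576 = 90 and Ps = 236/7 + (1/7)·576 = 116.
Buyers' price falls by P* − Pb = 104 − 90 = 14; sellers' price rises by Ps − P* = 116 − 104 = 12.
So producers capture 12/26 = 6/13 of each unit of subsidy.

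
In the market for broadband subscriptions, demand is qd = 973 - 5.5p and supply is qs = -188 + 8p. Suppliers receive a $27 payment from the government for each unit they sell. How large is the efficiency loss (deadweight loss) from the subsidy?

Pre-subsidy: 973 - 5.5p = -188 + 8p gives p* = 86, q* = 500.
With the subsidy, sellers receive ps = pb + 27 for each unit, where pb is the price buyers pay.
Supply in terms of pb becomes qs = -188 + 8(pb + 27) = 28 + 8pb. Setting this equal to demand: 973 - 5.5pb = 28 + 8pb, so pb = 70.
Sellers receive ps = 70 + 27 = 97; q' = 973 − 5.5·70 = 588.
The subsidy expands output by 588 − 500 = 88 past the efficient level; on those units the gap between marginal cost and willingness to pay runs from 0 up to 27.
DWL = ½ × 27 × 88 = 1188.

Deadweight loss = $1188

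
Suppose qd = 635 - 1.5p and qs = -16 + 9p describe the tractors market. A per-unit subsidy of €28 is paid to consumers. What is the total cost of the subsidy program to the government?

Government cost = €16184

Pre-subsidy: 635 - 1.5p = -16 + 9p gives p* = 62, q* = 542.
With the rebate, buyers effectively pay pb = ps − 28, where ps is the price sellers receive.
Demand in terms of ps becomes qd = 635 − 1.5(ps − 28) = 677 - 1.5ps. Setting this equal to supply: 677 - 1.5ps = -16 + 9ps, so ps = 66.
Buyers pay pb = 66 − 28 = 38; q' = -16 + 9·66 = 578.
Government outlay = subsidy × quantity = 28 × 578 = 16184.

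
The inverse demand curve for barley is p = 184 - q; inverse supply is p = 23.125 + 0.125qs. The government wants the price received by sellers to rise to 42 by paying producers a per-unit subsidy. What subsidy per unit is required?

At a seller price of 42, quantity supplied is -185 + 8·42 = 151.
Buyers absorb 151 only when they pay pb = 184 − 1·151 = 33.
s = ps − pb = 42 − 33 = 9.

Required subsidy s = 9 per unit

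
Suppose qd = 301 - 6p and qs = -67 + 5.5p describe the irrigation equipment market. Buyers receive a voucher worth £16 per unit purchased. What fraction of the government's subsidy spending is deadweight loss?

DWL / government spending = 528/3563

Pre-subsidy: 301 - 6p = -67 + 5.5p gives p* = 32, q* = 109.
With the rebate, buyers effectively pay pb = ps − 16, where ps is the price sellers receive.
Demand in terms of ps becomes qd = 301 − 6(ps − 16) = 397 - 6ps. Setting this equal to supply: 397 - 6ps = -67 + 5.5ps, so ps = 928/23.
Buyers pay pb = 928/23 − 16 = 560/23; q' = -67 + 5.5·(928/23) = 3563/23.
ΔCS = ½(109 + 3563/23)(32 − 560/23) = 534160/529; ΔPS = ½(109 + 3563/23)(928/23 − 32) = 582720/529.
Government spending = 16 × 3563/23 = 57008/23.
DWL = ½ × 16 × (3563/23 − 109) = 8448/23; fraction = (8448/23) / (57008/23) = 528/3563.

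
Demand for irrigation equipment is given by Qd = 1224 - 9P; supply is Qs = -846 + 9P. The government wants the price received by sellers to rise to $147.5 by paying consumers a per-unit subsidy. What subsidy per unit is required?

At a seller price of 147.5, quantity supplied is -846 + 9·147.5 = 481.5.
Buyers absorb 481.5 only when they pay Pb with 1224 − 9·Pb = 481.5, i.e. Pb = 82.5.
s = Ps − Pb = 147.5 − 82.5 = 65.

Required subsidy s = $65 per unit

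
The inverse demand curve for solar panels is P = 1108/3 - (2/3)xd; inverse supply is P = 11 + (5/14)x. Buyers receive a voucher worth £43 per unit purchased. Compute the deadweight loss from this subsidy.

Deadweight loss = £903

Pre-subsidy: 1108/3 - (2/3)x = 11 + (5/14)x gives x* = 350 and P* = 136.
With the rebate, buyers effectively pay Pb = Ps − 43, where Ps is the price sellers receive.
On the curves, Pb = 1108/3 - (2/3)x and Ps = 11 + (5/14)x; the wedge Ps − Pb = 43 gives 11 + (5/14)x − (1108/3 - (2/3)x) = 43, so x' = 392.
Then Pb = 1108/3 − (2/3)·392 = 108 and Ps = 11 + (5/14)·392 = 151.
The subsidy expands output by 392 − 350 = 42 past the efficient level; on those units the gap between marginal cost and willingness to pay runs from 0 up to 43.
DWL = ½ × 43 × 42 = 903.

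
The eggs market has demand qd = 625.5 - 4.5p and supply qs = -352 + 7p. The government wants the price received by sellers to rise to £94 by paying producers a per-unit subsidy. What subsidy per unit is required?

Required subsidy s = £23 per unit

At a seller price of 94, quantity supplied is -352 + 7·94 = 306.
Buyers absorb 306 only when they pay pb with 625.5 − 4.5·pb = 306, i.e. pb = 71.
s = ps − pb = 94 − 71 = 23.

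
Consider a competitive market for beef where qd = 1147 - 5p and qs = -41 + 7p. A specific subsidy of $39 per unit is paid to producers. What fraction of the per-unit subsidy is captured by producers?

Producer share = 5/12

Pre-subsidy: 1147 - 5p = -41 + 7p gives p* = 99, q* = 652.
With the subsidy, sellers receive ps = pb + 39 for each unit, where pb is the price buyers pay.
Supply in terms of pb becomes qs = -41 + 7(pb + 39) = 232 + 7pb. Setting this equal to demand: 1147 - 5pb = 232 + 7pb, so pb = 76.25.
Sellers receive ps = 76.25 + 39 = 115.25; q' = 1147 − 5·76.25 = 765.75.
Buyers' price falls by p* − pb = 99 − 76.25 = 22.75; sellers' price rises by ps − p* = 115.25 − 99 = 16.25.
So producers capture 16.25/39 = 5/12 of each unit of subsidy.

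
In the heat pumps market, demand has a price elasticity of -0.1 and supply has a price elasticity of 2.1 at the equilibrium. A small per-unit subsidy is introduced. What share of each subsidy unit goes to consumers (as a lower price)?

For a small subsidy around the equilibrium, the benefit split depends on the relative slopes, which at a point are proportional to the elasticities.
Buyer share = εs/(εs + |εd|) = 2.1/(2.1 + 0.1) = 21/22; seller share = |εd|/(εs + |εd|) = 1/22.

Consumer share = 21/22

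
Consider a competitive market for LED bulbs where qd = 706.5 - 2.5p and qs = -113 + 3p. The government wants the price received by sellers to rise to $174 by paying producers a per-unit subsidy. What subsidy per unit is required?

At a seller price of 174, quantity supplied is -113 + 3·174 = 409.
Buyers absorb 409 only when they pay pb with 706.5 − 2.5·pb = 409, i.e. pb = 119.
s = ps − pb = 174 − 119 = 55.

Required subsidy s = $55 per unit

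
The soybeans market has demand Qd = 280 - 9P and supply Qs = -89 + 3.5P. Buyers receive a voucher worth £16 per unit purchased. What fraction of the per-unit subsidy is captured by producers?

Producer share = 0.72

Pre-subsidy: 280 - 9P = -89 + 3.5P gives P* = 29.52, Q* = 14.32.
With the rebate, buyers effectively pay Pb = Ps − 16, where Ps is the price sellers receive.
Demand in terms of Ps becomes Qd = 280 − 9(Ps − 16) = 424 - 9Ps. Setting this equal to supply: 424 - 9Ps = -89 + 3.5Ps, so Ps = 41.04.
Buyers pay Pb = 41.04 − 16 = 25.04; Q' = -89 + 3.5·41.04 = 54.64.
Buyers' price falls by P* − Pb = 29.52 − 25.04 = 4.48; sellers' price rises by Ps − P* = 41.04 − 29.52 = 11.52.
So producers capture 11.52/16 = 0.72 of each unit of subsidy.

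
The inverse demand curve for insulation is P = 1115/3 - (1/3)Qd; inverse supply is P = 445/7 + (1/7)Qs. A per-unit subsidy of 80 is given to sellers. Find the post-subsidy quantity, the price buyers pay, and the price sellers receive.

Pre-subsidy: 1115/3 - (1/3)Q = 445/7 + (1/7)Q gives Q* = 647 and P* = 156.
With the subsidy, sellers receive Ps = Pb + 80 for each unit, where Pb is the price buyers pay.
On the curves, Pb = 1115/3 - (1/3)Q and Ps = 445/7 + (1/7)Q; the wedge Ps − Pb = 80 gives 445/7 + (1/7)Q − (1115/3 - (1/3)Q) = 80, so Q' = 815.
Then Pb = 1115/3 − (1/3)·815 = 100 and Ps = 445/7 + (1/7)·815 = 180.

Q' = 815; buyers pay 100; sellers receive 180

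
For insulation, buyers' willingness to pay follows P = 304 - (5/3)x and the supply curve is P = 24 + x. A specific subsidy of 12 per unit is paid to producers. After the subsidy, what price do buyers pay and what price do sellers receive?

Pre-subsidy: 304 - (5/3)x = 24 + x gives x* = 105 and P* = 129.
With the subsidy, sellers receive Ps = Pb + 12 for each unit, where Pb is the price buyers pay.
On the curves, Pb = 304 - (5/3)x and Ps = 24 + x; the wedge Ps − Pb = 12 gives 24 + x − (304 - (5/3)x) = 12, so x' = 109.5.
Then Pb = 304 − (5/3)·109.5 = 121.5 and Ps = 24 + 1·109.5 = 133.5.

Buyers pay 121.5; sellers receive 133.5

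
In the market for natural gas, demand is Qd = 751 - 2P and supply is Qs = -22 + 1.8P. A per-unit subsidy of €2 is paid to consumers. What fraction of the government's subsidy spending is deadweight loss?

DWL / government spending = 18/6575

Pre-subsidy: 751 - 2P = -22 + 1.8P gives P* = 3865/19, Q* = 6539/19.
With the rebate, buyers effectively pay Pb = Ps − 2, where Ps is the price sellers receive.
Demand in terms of Ps becomes Qd = 751 − 2(Ps − 2) = 755 - 2Ps. Setting this equal to supply: 755 - 2Ps = -22 + 1.8Ps, so Ps = 3885/19.
Buyers pay Pb = 3885/19 − 2 = 3847/19; Q' = -22 + 1.8·(3885/19) = 6575/19.
ΔCS = ½(6539/19 + 6575/19)(3865/19 − 3847/19) = 118026/361; ΔPS = ½(6539/19 + 6575/19)(3885/19 − 3865/19) = 131140/361.
Government spending = 2 × 6575/19 = 13150/19.
DWL = ½ × 2 × (6575/19 − 6539/19) = 36/19; fraction = (36/19) / (13150/19) = 18/6575.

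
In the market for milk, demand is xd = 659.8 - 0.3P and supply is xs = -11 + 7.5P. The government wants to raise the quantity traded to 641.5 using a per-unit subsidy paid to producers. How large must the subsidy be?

Required subsidy s = 26 per unit

At x = 641.5, invert demand for the buyer price: Pb = (659.8 − 641.5)/0.3 = 61; invert supply for the seller price: Ps = (641.5 − (-11))/7.5 = 87.
The subsidy must fill the gap: s = Ps − Pb = 87 − 61 = 26.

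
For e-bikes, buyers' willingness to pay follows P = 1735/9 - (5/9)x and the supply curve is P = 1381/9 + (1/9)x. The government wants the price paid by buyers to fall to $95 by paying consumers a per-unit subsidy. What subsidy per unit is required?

At a buyer price of 95, quantity demanded is 347 − 1.8·95 = 176.
Sellers supply 176 only when they receive Ps = 1381/9 + (1/9)·176 = 173.
s = Ps − Pb = 173 − 95 = 78.

Required subsidy s = $78 per unit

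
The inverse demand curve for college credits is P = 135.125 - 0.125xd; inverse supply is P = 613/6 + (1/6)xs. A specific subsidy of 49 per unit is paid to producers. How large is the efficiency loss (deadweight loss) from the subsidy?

Pre-subsidy: 135.125 - 0.125x = 613/6 + (1/6)x gives x* = 113 and P* = 121.
With the subsidy, sellers receive Ps = Pb + 49 for each unit, where Pb is the price buyers pay.
On the curves, Pb = 135.125 - 0.125x and Ps = 613/6 + (1/6)x; the wedge Ps − Pb = 49 gives 613/6 + (1/6)x − (135.125 - 0.125x) = 49, so x' = 281.
Then Pb = 135.125 − 0.125·281 = 100 and Ps = 613/6 + (1/6)·281 = 149.
The subsidy expands output by 281 − 113 = 168 past the efficient level; on those units the gap between marginal cost and willingness to pay runs from 0 up to 49.
DWL = ½ × 49 × 168 = 4116.

Deadweight loss = 4116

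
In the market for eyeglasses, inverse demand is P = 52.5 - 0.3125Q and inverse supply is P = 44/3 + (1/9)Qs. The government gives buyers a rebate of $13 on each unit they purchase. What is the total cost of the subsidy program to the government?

Government cost = $1560

Pre-subsidy: 52.5 - 0.3125Q = 44/3 + (1/9)Q gives Q* = 5448/61 and P* = 1500/61.
With the rebate, buyers effectively pay Pb = Ps − 13, where Ps is the price sellers receive.
On the curves, Pb = 52.5 - 0.3125Q and Ps = 44/3 + (1/9)Q; the wedge Ps − Pb = 13 gives 44/3 + (1/9)Q − (52.5 - 0.3125Q) = 13, so Q' = 120.
Then Pb = 52.5 − 0.3125·120 = 15 and Ps = 44/3 + (1/9)·120 = 28.
Government outlay = subsidy × quantity = 13 × 120 = 1560.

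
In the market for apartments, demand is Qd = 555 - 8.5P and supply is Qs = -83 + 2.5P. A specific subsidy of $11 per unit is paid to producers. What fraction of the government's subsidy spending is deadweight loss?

Pre-subsidy: 555 - 8.5P = -83 + 2.5P gives P* = 58, Q* = 62.
With the subsidy, sellers receive Ps = Pb + 11 for each unit, where Pb is the price buyers pay.
Supply in terms of Pb becomes Qs = -83 + 2.5(Pb + 11) = -55.5 + 2.5Pb. Setting this equal to demand: 555 - 8.5Pb = -55.5 + 2.5Pb, so Pb = 55.5.
Sellers receive Ps = 55.5 + 11 = 66.5; Q' = 555 − 8.5·55.5 = 83.25.
ΔCS = ½(62 + 83.25)(58 − 55.5) = 181.5625; ΔPS = ½(62 + 83.25)(66.5 − 58) = 617.3125.
Government spending = 11 × 83.25 = 915.75.
DWL = ½ × 11 × (83.25 − 62) = 116.875; fraction = 116.875 / 915.75 = 85/666.

DWL / government spending = 85/666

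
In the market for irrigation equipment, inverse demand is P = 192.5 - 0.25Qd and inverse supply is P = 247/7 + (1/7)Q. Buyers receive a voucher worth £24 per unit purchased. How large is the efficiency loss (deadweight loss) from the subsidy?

Deadweight loss = 8064/11

Pre-subsidy: 192.5 - 0.25Q = 247/7 + (1/7)Q gives Q* = 4402/11 and P* = 1017/11.
With the rebate, buyers effectively pay Pb = Ps − 24, where Ps is the price sellers receive.
On the curves, Pb = 192.5 - 0.25Q and Ps = 247/7 + (1/7)Q; the wedge Ps − Pb = 24 gives 247/7 + (1/7)Q − (192.5 - 0.25Q) = 24, so Q' = 5074/11.
Then Pb = 192.5 − 0.25·(5074/11) = 849/11 and Ps = 247/7 + (1/7)·(5074/11) = 1113/11.
The subsidy expands output by 5074/11 − 4402/11 = 672/11 past the efficient level; on those units the gap between marginal cost and willingness to pay runs from 0 up to 24.
DWL = ½ × 24 × 672/11 = 8064/11.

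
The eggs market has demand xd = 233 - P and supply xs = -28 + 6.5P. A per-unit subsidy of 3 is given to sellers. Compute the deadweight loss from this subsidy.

Deadweight loss = 3.9

Pre-subsidy: 233 - P = -28 + 6.5P gives P* = 34.8, x* = 198.2.
With the subsidy, sellers receive Ps = Pb + 3 for each unit, where Pb is the price buyers pay.
Supply in terms of Pb becomes xs = -28 + 6.5(Pb + 3) = -8.5 + 6.5Pb. Setting this equal to demand: 233 - Pb = -8.5 + 6.5Pb, so Pb = 32.2.
Sellers receive Ps = 32.2 + 3 = 35.2; x' = 233 − 1·32.2 = 200.8.
The subsidy expands output by 200.8 − 198.2 = 2.6 past the efficient level; on those units the gap between marginal cost and willingness to pay runs from 0 up to 3.
DWL = ½ × 3 × 2.6 = 3.9.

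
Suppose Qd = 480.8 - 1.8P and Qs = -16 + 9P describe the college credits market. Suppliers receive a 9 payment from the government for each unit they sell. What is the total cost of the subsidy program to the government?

Pre-subsidy: 480.8 - 1.8P = -16 + 9P gives P* = 46, Q* = 398.
With the subsidy, sellers receive Ps = Pb + 9 for each unit, where Pb is the price buyers pay.
Supply in terms of Pb becomes Qs = -16 + 9(Pb + 9) = 65 + 9Pb. Setting this equal to demand: 480.8 - 1.8Pb = 65 + 9Pb, so Pb = 38.5.
Sellers receive Ps = 38.5 + 9 = 47.5; Q' = 480.8 − 1.8·38.5 = 411.5.
Government outlay = subsidy × quantity = 9 × 411.5 = 3703.5.

Government cost = 3703.5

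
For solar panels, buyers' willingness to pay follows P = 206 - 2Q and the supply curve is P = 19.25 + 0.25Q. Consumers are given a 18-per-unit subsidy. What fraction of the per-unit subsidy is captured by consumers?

Pre-subsidy: 206 - 2Q = 19.25 + 0.25Q gives Q* = 83 and P* = 40.
With the rebate, buyers effectively pay Pb = Ps − 18, where Ps is the price sellers receive.
On the curves, Pb = 206 - 2Q and Ps = 19.25 + 0.25Q; the wedge Ps − Pb = 18 gives 19.25 + 0.25Q − (206 - 2Q) = 18, so Q' = 91.
Then Pb = 206 − 2·91 = 24 and Ps = 19.25 + 0.25·91 = 42.
Buyers' price falls by P* − Pb = 40 − 24 = 16; sellers' price rises by Ps − P* = 42 − 40 = 2.
So consumers capture 16/18 = 8/9 of each unit of subsidy.

Consumer share = 8/9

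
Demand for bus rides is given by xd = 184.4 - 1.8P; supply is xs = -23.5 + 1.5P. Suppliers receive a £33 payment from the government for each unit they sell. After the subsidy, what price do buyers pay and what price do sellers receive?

Buyers pay £48; sellers receive £81

Pre-subsidy: 184.4 - 1.8P = -23.5 + 1.5P gives P* = 63, x* = 71.
With the subsidy, sellers receive Ps = Pb + 33 for each unit, where Pb is the price buyers pay.
Supply in terms of Pb becomes xs = -23.5 + 1.5(Pb + 33) = 26 + 1.5Pb. Setting this equal to demand: 184.4 - 1.8Pb = 26 + 1.5Pb, so Pb = 48.
Sellers receive Ps = 48 + 33 = 81; x' = 184.4 − 1.8·48 = 98.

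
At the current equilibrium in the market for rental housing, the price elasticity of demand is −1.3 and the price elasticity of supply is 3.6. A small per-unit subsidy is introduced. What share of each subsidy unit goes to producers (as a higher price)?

For a small subsidy around the equilibrium, the benefit split depends on the relative slopes, which at a point are proportional to the elasticities.
Buyer share = εs/(εs + |εd|) = 3.6/(3.6 + 1.3) = 36/49; seller share = |εd|/(εs + |εd|) = 13/49.
So producers capture 13/49 of the subsidy.

Producer share = 13/49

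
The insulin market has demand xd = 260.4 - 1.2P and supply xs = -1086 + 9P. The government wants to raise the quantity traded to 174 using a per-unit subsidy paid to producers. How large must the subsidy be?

At x = 174, invert demand for the buyer price: Pb = (260.4 − 174)/1.2 = 72; invert supply for the seller price: Ps = (174 − (-1086))/9 = 140.
The subsidy must fill the gap: s = Ps − Pb = 140 − 72 = 68.

Required subsidy s = 68 per unit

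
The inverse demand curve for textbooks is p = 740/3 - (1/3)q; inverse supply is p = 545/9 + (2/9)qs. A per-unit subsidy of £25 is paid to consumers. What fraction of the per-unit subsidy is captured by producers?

Producer share = 0.4

Pre-subsidy: 740/3 - (1/3)q = 545/9 + (2/9)q gives q* = 335 and p* = 135.
With the rebate, buyers effectively pay pb = ps − 25, where ps is the price sellers receive.
On the curves, pb = 740/3 - (1/3)q and ps = 545/9 + (2/9)q; the wedge ps − pb = 25 gives 545/9 + (2/9)q − (740/3 - (1/3)q) = 25, so q' = 380.
Then pb = 740/3 − (1/3)·380 = 120 and ps = 545/9 + (2/9)·380 = 145.
Buyers' price falls by p* − pb = 135 − 120 = 15; sellers' price rises by ps − p* = 145 − 135 = 10.
So producers capture 10/25 = 0.4 of each unit of subsidy.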